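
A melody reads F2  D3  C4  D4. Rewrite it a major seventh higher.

E3 C#4 B4 C#5

F2 gives E3
D3 gives C#4
C4 gives B4
D4 gives C#5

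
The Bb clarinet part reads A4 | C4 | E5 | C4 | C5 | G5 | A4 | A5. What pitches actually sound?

G4 Bb3 D5 Bb3 Bb4 F5 G4 G5

The Bb clarinet sounds a major second below written, so transpose each written note down a major second.
A4 to G4
C4 to Bb3
E5 to D5
C4 to Bb3
C5 to Bb4
G5 to F5
A4 to G4
A5 to G5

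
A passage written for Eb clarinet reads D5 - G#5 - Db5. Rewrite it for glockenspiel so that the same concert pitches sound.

F3 B3 Fb3

First find concert pitch: the Eb clarinet sounds a minor third above written, so D5 G#5 Db5 sounds F5 B5 Fb5.
Then write for glockenspiel: it sounds a perfect fifteenth above written, so the part must be a perfect fifteenth below concert.
F5 → F3
B5 → B3
Fb5 → Fb3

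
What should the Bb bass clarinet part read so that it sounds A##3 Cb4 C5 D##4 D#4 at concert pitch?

Written C4 sounds as Bb2 on the Bb bass clarinet, so concert pitches are written a major ninth up.
A##3 gives B##4
Cb4 gives Db5
C5 gives D6
D##4 gives E##5
D#4 gives E#5

B##4 Db5 D6 E##5 E#5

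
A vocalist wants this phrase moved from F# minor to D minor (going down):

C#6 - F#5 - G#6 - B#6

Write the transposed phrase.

A5 D5 E6 G#6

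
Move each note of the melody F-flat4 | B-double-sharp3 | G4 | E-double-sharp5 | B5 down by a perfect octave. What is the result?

Fb4: an octave down reaches F, and 12 semitones makes it Fb3.
A perfect octave down from B##3 gives B##2.
G4: an octave down reaches G, and 12 semitones makes it G3.
A perfect octave down from E##5 gives E##4.
B5: an octave down reaches B, and 12 semitones makes it B4.

Fb3 B##2 G3 E##4 B4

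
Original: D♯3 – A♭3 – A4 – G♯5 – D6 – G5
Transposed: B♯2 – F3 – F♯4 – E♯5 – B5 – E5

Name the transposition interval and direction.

From D#3 to B#2 is 3 letter names — a third of some quality.
B#2 to D#3 is 3 semitones, which makes it a minor third; the second version is lower, so the direction is down.
Checking another pair — G5 → E5 — gives the same interval.

down a minor third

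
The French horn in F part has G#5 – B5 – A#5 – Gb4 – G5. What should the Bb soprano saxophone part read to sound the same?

D#5 F#5 E#5 Db4 D5

First find concert pitch: the French horn in F sounds a perfect fifth below written, so G#5 B5 A#5 Gb4 G5 sounds C#5 E5 D#5 Cb4 C5.
Then write for Bb soprano saxophone: it sounds a major second below written, so the part must be a major second above concert.
C#5 → D#5
E5 → F#5
D#5 → E#5
Cb4 → Db4
C5 → D5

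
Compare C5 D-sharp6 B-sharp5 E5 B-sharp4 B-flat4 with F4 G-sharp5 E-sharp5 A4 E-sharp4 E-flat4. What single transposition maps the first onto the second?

From C5 to F4 is 5 letter names — a fifth of some quality.
F4 to C5 is 7 semitones, which makes it a perfect fifth; the second version is lower, so the direction is down.
Checking another pair — Bb4 → Eb4 — gives the same interval.

down a perfect fifth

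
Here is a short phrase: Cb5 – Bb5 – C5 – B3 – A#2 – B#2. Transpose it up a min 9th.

Dbb6 Cb7 Db6 C5 B3 C#4

Cb5 to Dbb6
Bb5 to Cb7
C5 to Db6
B3 to C5
A#2 to B3
B#2 to C#4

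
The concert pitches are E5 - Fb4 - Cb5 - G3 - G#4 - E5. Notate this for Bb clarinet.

F#5 Gb4 Db5 A3 A#4 F#5

The Bb clarinet sounds a major second below written, so the written part must be a major second above concert — transpose each note up.
E5 → F#5
Fb4 → Gb4
Cb5 → Db5
G3 → A3
G#4 → A#4
E5 → F#5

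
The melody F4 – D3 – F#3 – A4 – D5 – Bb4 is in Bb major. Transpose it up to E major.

From Bb up to E is an augmented fourth; apply that to each pitch.
F4 -> B4
D3 -> G#3
F#3 -> B#3
A4 -> D#5
D5 -> G#5
Bb4 -> E5

B4 G#3 B#3 D#5 G#5 E5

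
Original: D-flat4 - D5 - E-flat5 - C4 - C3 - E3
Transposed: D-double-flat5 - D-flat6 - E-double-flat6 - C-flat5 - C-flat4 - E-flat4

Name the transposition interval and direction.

up a diminished octave

From Db4 to Dbb5 is 8 letter names — an octave of some quality.
Db4 to Dbb5 is 11 semitones, which makes it a diminished octave; the second version is higher, so the direction is up.
Checking another pair — E3 → Eb4 — gives the same interval.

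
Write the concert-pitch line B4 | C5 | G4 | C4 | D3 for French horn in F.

F#5 G5 D5 G4 A3

Written C4 sounds as F3 on the French horn in F, so concert pitches are written a perfect fifth up.
B4 gives F#5
C5 gives G5
G4 gives D5
C4 gives G4
D3 gives A3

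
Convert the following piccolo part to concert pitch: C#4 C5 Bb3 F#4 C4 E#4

The piccolo sounds a perfect octave above written, so transpose each written note up a perfect octave.
C#4 to C#5
C5 to C6
Bb3 to Bb4
F#4 to F#5
C4 to C5
E#4 to E#5

C#5 C6 Bb4 F#5 C5 E#5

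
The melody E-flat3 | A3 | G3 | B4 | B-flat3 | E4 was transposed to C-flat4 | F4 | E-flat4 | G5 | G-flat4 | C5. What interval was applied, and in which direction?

up a minor sixth

Take the first pair: Eb3 → Cb4. E to C spans 6 letter names, so the interval is some kind of sixth.
Eb3 to Cb4 is 8 semitones, which makes it a minor sixth; the second version is higher, so the direction is up.
Checking another pair — E4 → C5 — gives the same interval.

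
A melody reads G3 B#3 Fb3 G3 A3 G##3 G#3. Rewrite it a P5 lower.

G3 down a perfect fifth is C3.
B#3: a fifth down reaches E, and 7 semitones makes it E#3.
Fb3: a fifth down reaches B, and 7 semitones makes it Bbb2.
A perfect fifth down from G3 gives C3.
A3 down a perfect fifth is D3.
G##3: a fifth down reaches C, and 7 semitones makes it C##3.
G#3: a fifth down reaches C, and 7 semitones makes it C#3.

C3 E#3 Bbb2 C3 D3 C##3 C#3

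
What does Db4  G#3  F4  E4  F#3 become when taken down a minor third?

A minor third down from Db4 gives Bb3.
G#3: a third down reaches E, and 3 semitones makes it E#3.
F4: a third down reaches D, and 3 semitones makes it D4.
E4: a third down reaches C, and 3 semitones makes it C#4.
A minor third down from F#3 gives D#3.

Bb3 E#3 D4 C#4 D#3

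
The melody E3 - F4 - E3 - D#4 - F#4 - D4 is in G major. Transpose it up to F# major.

D#4 E5 D#4 C##5 E#5 C#5

G major to F# major up is a major seventh, so every note moves up by that interval.
E3 becomes D#4
F4 becomes E5
E3 becomes D#4
D#4 becomes C##5
F#4 becomes E#5
D4 becomes C#5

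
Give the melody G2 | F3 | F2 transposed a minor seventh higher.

G2 up a minor seventh is F3.
A minor seventh up from F3 gives Eb4.
A minor seventh up from F2 gives Eb3.

F3 Eb4 Eb3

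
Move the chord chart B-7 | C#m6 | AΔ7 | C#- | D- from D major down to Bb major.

D major down to Bb major is a major third; each chord root moves by that interval while the quality stays the same.
B-7: root B down a major third → G, giving G-7.
C#m6: root C# down a major third → A, giving Am6.
AΔ7: root A down a major third → F, giving FΔ7.
C#-: root C# down a major third → A, giving A-.
D-: root D down a major third → Bb, giving Bb-.

G-7 Am6 FΔ7 A- Bb-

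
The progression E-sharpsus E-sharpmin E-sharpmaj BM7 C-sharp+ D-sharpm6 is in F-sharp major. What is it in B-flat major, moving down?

F-sharp major down to B-flat major is an augmented fifth; each chord root moves by that interval while the quality stays the same.
E-sharpsus: root E-sharp down an augmented fifth → A, giving Asus.
E-sharpmin: root E-sharp down an augmented fifth → A, giving Amin.
E-sharpmaj: root E-sharp down an augmented fifth → A, giving Amaj.
BM7: root B down an augmented fifth → Eb, giving EbM7.
C-sharp+: root C-sharp down an augmented fifth → F, giving F+.
D-sharpm6: root D-sharp down an augmented fifth → G, giving Gm6.

Asus Amin Amaj EbM7 F+ Gm6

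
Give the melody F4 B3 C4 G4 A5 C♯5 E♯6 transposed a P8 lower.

F3 B2 C3 G3 A4 C#4 E#5

F4: an octave down reaches F, and 12 semitones makes it F3.
B3: an octave down reaches B, and 12 semitones makes it B2.
C4 down a perfect octave is C3.
A perfect octave down from G4 gives G3.
A5 down a perfect octave is A4.
C#5 down a perfect octave is C#4.
E#6 down a perfect octave is E#5.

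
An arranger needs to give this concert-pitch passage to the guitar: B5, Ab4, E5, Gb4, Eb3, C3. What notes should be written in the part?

The guitar sounds a perfect octave below written, so the written part must be a perfect octave above concert — transpose each note up.
B5 → B6
Ab4 → Ab5
E5 → E6
Gb4 → Gb5
Eb3 → Eb4
C3 → C4

B6 Ab5 E6 Gb5 Eb4 C4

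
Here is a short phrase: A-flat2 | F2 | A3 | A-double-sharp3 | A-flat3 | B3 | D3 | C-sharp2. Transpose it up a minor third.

Cb3 Ab2 C4 C##4 Cb4 D4 F3 E2

Ab2 up a minor third is Cb3.
F2 up a minor third is Ab2.
A3 up a minor third is C4.
A minor third up from A##3 gives C##4.
Ab3: a third up reaches C, and 3 semitones makes it Cb4.
B3 up a minor third is D4.
D3: a third up reaches F, and 3 semitones makes it F3.
C#2 up a minor third is E2.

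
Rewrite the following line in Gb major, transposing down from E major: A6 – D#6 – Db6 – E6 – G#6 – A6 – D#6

Cb6 F5 Fbb5 Gb5 Bb5 Cb6 F5

E major to Gb major down is an augmented sixth, so every note moves down by that interval.
A6 becomes Cb6
D#6 becomes F5
Db6 becomes Fbb5
E6 becomes Gb5
G#6 becomes Bb5
A6 becomes Cb6
D#6 becomes F5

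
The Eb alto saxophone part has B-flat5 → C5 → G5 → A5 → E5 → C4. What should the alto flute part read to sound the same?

First find concert pitch: the Eb alto saxophone sounds a major sixth below written, so B-flat5 C5 G5 A5 E5 C4 sounds Db5 Eb4 Bb4 C5 G4 Eb3.
Then write for alto flute: it sounds a perfect fourth below written, so the part must be a perfect fourth above concert.
Db5 → Gb5
Eb4 → Ab4
Bb4 → Eb5
C5 → F5
G4 → C5
Eb3 → Ab3

Gb5 Ab4 Eb5 F5 C5 Ab3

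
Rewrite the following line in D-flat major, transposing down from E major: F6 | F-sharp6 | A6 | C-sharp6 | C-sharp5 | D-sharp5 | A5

Ebb6 Eb6 Gb6 Bb5 Bb4 C5 Gb5

From E down to D-flat is an augmented second; apply that to each pitch.
F6 becomes Ebb6
F#6 becomes Eb6
A6 becomes Gb6
C#6 becomes Bb5
C#5 becomes Bb4
D#5 becomes C5
A5 becomes Gb5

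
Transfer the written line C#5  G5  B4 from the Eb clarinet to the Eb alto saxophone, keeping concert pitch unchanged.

First find concert pitch: the Eb clarinet sounds a minor third above written, so C#5 G5 B4 sounds E5 Bb5 D5.
Then write for Eb alto saxophone: it sounds a major sixth below written, so the part must be a major sixth above concert.
E5 → C#6
Bb5 → G6
D5 → B5

C#6 G6 B5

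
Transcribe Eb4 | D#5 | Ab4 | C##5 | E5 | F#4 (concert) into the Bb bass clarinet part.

Written C4 sounds as Bb2 on the Bb bass clarinet, so concert pitches are written a major ninth up.
Eb4 becomes F5
D#5 becomes E#6
Ab4 becomes Bb5
C##5 becomes D##6
E5 becomes F#6
F#4 becomes G#5

F5 E#6 Bb5 D##6 F#6 G#5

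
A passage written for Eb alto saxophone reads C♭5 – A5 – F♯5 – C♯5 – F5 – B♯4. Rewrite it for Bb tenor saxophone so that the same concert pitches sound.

Fb5 D6 B5 F#5 Bb5 E#5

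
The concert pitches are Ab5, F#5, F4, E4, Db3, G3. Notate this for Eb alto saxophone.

The Eb alto saxophone sounds a major sixth below written, so the written part must be a major sixth above concert — transpose each note up.
Ab5 to F6
F#5 to D#6
F4 to D5
E4 to C#5
Db3 to Bb3
G3 to E4

F6 D#6 D5 C#5 Bb3 E4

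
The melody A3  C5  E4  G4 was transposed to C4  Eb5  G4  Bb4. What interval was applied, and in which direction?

up a minor third

From A3 to C4 is 3 letter names — a third of some quality.
A3 to C4 is 3 semitones, which makes it a minor third; the second version is higher, so the direction is up.
Checking another pair — G4 → Bb4 — gives the same interval.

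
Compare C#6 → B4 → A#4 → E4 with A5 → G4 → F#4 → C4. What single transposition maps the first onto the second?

From C#6 to A5 is 3 letter names — a third of some quality.
A5 to C#6 is 4 semitones, which makes it a major third; the second version is lower, so the direction is down.
Checking another pair — E4 → C4 — gives the same interval.

down a major third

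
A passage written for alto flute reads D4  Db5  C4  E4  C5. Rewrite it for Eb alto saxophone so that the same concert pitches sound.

F#4 F5 E4 G#4 E5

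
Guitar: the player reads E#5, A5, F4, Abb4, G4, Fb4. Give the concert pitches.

E#4 A4 F3 Abb3 G3 Fb3

Written C4 on the guitar sounds as C3, a perfect octave lower; apply that shift to every note.
E#5 becomes E#4
A5 becomes A4
F4 becomes F3
Abb4 becomes Abb3
G4 becomes G3
Fb4 becomes Fb3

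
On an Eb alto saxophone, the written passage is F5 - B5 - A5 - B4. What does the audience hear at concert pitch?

Ab4 D5 C5 D4

The Eb alto saxophone sounds a major sixth below written, so transpose each written note down a major sixth.
F5 becomes Ab4
B5 becomes D5
A5 becomes C5
B4 becomes D4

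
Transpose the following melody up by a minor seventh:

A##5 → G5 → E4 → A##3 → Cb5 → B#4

G##6 F6 D5 G##4 Bbb5 A#5

A##5 to G##6
G5 to F6
E4 to D5
A##3 to G##4
Cb5 to Bbb5
B#4 to A#5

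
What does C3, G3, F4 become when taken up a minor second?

C3 → Db3
G3 → Ab3
F4 → Gb4

Db3 Ab3 Gb4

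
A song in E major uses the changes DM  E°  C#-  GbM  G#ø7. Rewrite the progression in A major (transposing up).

GM A° F#- CbM C#ø7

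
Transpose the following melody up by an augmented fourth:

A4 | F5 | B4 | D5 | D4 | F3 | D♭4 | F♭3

A4: a fourth up reaches D, and 6 semitones makes it D#5.
F5 up an augmented fourth is B5.
An augmented fourth up from B4 gives E#5.
D5: a fourth up reaches G, and 6 semitones makes it G#5.
An augmented fourth up from D4 gives G#4.
An augmented fourth up from F3 gives B3.
Db4 up an augmented fourth is G4.
Fb3: a fourth up reaches B, and 6 semitones makes it Bb3.

D#5 B5 E#5 G#5 G#4 B3 G4 Bb3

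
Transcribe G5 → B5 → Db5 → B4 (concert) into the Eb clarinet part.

E5 G#5 Bb4 G#4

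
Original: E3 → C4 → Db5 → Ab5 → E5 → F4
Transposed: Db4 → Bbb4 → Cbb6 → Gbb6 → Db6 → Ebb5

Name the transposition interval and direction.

Take the first pair: E3 → Db4. E to D spans 7 letter names, so the interval is some kind of seventh.
E3 to Db4 is 9 semitones, which makes it a diminished seventh; the second version is higher, so the direction is up.
Checking another pair — F4 → Ebb5 — gives the same interval.

up a diminished seventh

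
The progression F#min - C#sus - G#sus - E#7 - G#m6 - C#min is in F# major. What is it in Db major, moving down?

Dbmin Absus Ebsus C7 Ebm6 Abmin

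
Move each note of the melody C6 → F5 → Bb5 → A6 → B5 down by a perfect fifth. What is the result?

F5 Bb4 Eb5 D6 E5

C6 down a perfect fifth is F5.
F5 down a perfect fifth is Bb4.
A perfect fifth down from Bb5 gives Eb5.
A6 down a perfect fifth is D6.
B5 down a perfect fifth is E5.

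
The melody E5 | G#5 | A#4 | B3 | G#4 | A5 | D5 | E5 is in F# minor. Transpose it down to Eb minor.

F# minor to Eb minor down is an augmented second, so every note moves down by that interval.
E5 → Db5
G#5 → F5
A#4 → G4
B3 → Ab3
G#4 → F4
A5 → Gb5
D5 → Cb5
E5 → Db5

Db5 F5 G4 Ab3 F4 Gb5 Cb5 Db5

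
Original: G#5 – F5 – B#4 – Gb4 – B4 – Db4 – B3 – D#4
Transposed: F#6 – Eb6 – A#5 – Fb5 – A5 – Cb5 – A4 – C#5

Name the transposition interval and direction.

up a minor seventh

From G#5 to F#6 is 7 letter names — a seventh of some quality.
G#5 to F#6 is 10 semitones, which makes it a minor seventh; the second version is higher, so the direction is up.
Checking another pair — D#4 → C#5 — gives the same interval.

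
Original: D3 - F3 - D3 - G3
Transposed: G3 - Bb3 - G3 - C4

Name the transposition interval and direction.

up a perfect fourth

Take the first pair: D3 → G3. D to G spans 4 letter names, so the interval is some kind of fourth.
D3 to G3 is 5 semitones, which makes it a perfect fourth; the second version is higher, so the direction is up.
Checking another pair — G3 → C4 — gives the same interval.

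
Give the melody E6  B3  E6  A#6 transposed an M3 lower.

C6 G3 C6 F#6

A major third down from E6 gives C6.
B3: a third down reaches G, and 4 semitones makes it G3.
E6 down a major third is C6.
A major third down from A#6 gives F#6.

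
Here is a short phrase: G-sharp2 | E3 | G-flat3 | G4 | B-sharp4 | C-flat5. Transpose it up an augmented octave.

G#2: an octave up reaches G, and 13 semitones makes it G##3.
An augmented octave up from E3 gives E#4.
Gb3 up an augmented octave is G4.
An augmented octave up from G4 gives G#5.
An augmented octave up from B#4 gives B##5.
Cb5: an octave up reaches C, and 13 semitones makes it C6.

G##3 E#4 G4 G#5 B##5 C6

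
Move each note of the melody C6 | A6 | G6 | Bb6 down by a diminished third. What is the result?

C6: a third down reaches A, and 2 semitones makes it A#5.
A6 down a diminished third is F##6.
A diminished third down from G6 gives E#6.
Bb6: a third down reaches G, and 2 semitones makes it G#6.

A#5 F##6 E#6 G#6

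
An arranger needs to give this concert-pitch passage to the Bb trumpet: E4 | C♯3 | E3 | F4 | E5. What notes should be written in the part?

F#4 D#3 F#3 G4 F#5

Written C4 sounds as Bb3 on the Bb trumpet, so concert pitches are written a major second up.
E4 to F#4
C#3 to D#3
E3 to F#3
F4 to G4
E5 to F#5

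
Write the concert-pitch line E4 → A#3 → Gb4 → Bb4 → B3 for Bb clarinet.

F#4 B#3 Ab4 C5 C#4

Written C4 sounds as Bb3 on the Bb clarinet, so concert pitches are written a major second up.
E4 to F#4
A#3 to B#3
Gb4 to Ab4
Bb4 to C5
B3 to C#4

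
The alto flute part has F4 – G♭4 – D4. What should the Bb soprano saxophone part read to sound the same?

D4 Eb4 B3

First find concert pitch: the alto flute sounds a perfect fourth below written, so F4 G♭4 D4 sounds C4 Db4 A3.
Then write for Bb soprano saxophone: it sounds a major second below written, so the part must be a major second above concert.
C4 → D4
Db4 → Eb4
A3 → B3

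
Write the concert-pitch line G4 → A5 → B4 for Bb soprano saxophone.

A4 B5 C#5

The Bb soprano saxophone sounds a major second below written, so the written part must be a major second above concert — transpose each note up.
G4 to A4
A5 to B5
B4 to C#5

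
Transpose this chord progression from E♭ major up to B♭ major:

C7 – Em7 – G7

G7 Bm7 D7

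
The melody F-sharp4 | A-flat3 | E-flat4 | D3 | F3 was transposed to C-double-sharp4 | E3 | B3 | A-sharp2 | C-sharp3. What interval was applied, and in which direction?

Take the first pair: F#4 → C##4. F to C spans 4 letter names, so the interval is some kind of fourth.
C##4 to F#4 is 4 semitones, which makes it a diminished fourth; the second version is lower, so the direction is down.
Checking another pair — F3 → C#3 — gives the same interval.

down a diminished fourth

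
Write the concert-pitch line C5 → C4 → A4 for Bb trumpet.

D5 D4 B4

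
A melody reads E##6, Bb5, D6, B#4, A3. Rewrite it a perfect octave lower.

E##5 Bb4 D5 B#3 A2

E##6 becomes E##5
Bb5 becomes Bb4
D6 becomes D5
B#4 becomes B#3
A3 becomes A2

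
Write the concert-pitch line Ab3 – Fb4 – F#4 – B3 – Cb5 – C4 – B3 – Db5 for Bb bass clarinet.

Bb4 Gb5 G#5 C#5 Db6 D5 C#5 Eb6

Written C4 sounds as Bb2 on the Bb bass clarinet, so concert pitches are written a major ninth up.
Ab3 to Bb4
Fb4 to Gb5
F#4 to G#5
B3 to C#5
Cb5 to Db6
C4 to D5
B3 to C#5
Db5 to Eb6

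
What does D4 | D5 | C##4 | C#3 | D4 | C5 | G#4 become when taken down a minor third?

D4 gives B3
D5 gives B4
C##4 gives A##3
C#3 gives A#2
D4 gives B3
C5 gives A4
G#4 gives E#4

B3 B4 A##3 A#2 B3 A4 E#4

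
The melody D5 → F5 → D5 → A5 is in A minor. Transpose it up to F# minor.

B5 D6 B5 F#6

From A up to F# is a major sixth; apply that to each pitch.
D5 to B5
F5 to D6
D5 to B5
A5 to F#6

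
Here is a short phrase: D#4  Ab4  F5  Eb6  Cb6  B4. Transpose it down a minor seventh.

D#4 -> E#3
Ab4 -> Bb3
F5 -> G4
Eb6 -> F5
Cb6 -> Db5
B4 -> C#4

E#3 Bb3 G4 F5 Db5 C#4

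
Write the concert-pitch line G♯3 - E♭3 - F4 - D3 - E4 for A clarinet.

Written C4 sounds as A3 on the A clarinet, so concert pitches are written a minor third up.
G#3 to B3
Eb3 to Gb3
F4 to Ab4
D3 to F3
E4 to G4

B3 Gb3 Ab4 F3 G4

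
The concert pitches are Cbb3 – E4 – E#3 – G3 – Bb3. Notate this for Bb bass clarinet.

Dbb4 F#5 F##4 A4 C5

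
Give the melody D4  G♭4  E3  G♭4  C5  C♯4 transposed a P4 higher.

G4 Cb5 A3 Cb5 F5 F#4

D4 gives G4
Gb4 gives Cb5
E3 gives A3
Gb4 gives Cb5
C5 gives F5
C#4 gives F#4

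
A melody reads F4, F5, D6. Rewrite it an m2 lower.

E4 E5 C#6

A minor second down from F4 gives E4.
F5: a second down reaches E, and 1 semitone makes it E5.
D6: a second down reaches C, and 1 semitone makes it C#6.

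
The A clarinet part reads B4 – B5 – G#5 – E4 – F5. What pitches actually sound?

G#4 G#5 E#5 C#4 D5

Written C4 on the A clarinet sounds as A3, a minor third lower; apply that shift to every note.
B4 to G#4
B5 to G#5
G#5 to E#5
E4 to C#4
F5 to D5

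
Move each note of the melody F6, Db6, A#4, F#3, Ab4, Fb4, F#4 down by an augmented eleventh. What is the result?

Cb5 Abb4 E3 C2 Ebb3 Cbb3 C3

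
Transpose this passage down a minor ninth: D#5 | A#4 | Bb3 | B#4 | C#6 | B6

A minor ninth down from D#5 gives C##4.
A#4: a ninth down reaches G, and 13 semitones makes it G##3.
Bb3: a ninth down reaches A, and 13 semitones makes it A2.
B#4: a ninth down reaches A, and 13 semitones makes it A##3.
C#6: a ninth down reaches B, and 13 semitones makes it B#4.
B6 down a minor ninth is A#5.

C##4 G##3 A2 A##3 B#4 A#5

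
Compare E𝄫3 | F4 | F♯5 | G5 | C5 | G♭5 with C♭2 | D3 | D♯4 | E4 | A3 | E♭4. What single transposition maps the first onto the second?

down a minor tenth

From Ebb3 to Cb2 is 10 letter names — a tenth of some quality.
Cb2 to Ebb3 is 15 semitones, which makes it a minor tenth; the second version is lower, so the direction is down.
Checking another pair — Gb5 → Eb4 — gives the same interval.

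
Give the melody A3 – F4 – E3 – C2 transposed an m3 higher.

C4 Ab4 G3 Eb2

A3 → C4
F4 → Ab4
E3 → G3
C2 → Eb2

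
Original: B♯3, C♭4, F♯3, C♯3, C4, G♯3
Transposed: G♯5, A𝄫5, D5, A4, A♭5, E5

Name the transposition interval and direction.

up a minor thirteenth

Take the first pair: B#3 → G#5. B to G spans 13 letter names, so the interval is some kind of thirteenth.
B#3 to G#5 is 20 semitones, which makes it a minor thirteenth; the second version is higher, so the direction is up.
Checking another pair — G#3 → E5 — gives the same interval.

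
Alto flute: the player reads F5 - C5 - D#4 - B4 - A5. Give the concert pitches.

C5 G4 A#3 F#4 E5

Written C4 on the alto flute sounds as G3, a perfect fourth lower; apply that shift to every note.
F5 to C5
C5 to G4
D#4 to A#3
B4 to F#4
A5 to E5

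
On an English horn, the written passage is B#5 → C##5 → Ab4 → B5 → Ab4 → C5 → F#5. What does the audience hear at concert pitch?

E#5 F##4 Db4 E5 Db4 F4 B4

Written C4 on the English horn sounds as F3, a perfect fifth lower; apply that shift to every note.
B#5 gives E#5
C##5 gives F##4
Ab4 gives Db4
B5 gives E5
Ab4 gives Db4
C5 gives F4
F#5 gives B4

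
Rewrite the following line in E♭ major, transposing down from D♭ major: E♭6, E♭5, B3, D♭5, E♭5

D♭ major to E♭ major down is a minor seventh, so every note moves down by that interval.
Eb6 becomes F5
Eb5 becomes F4
B3 becomes C#3
Db5 becomes Eb4
Eb5 becomes F4

F5 F4 C#3 Eb4 F4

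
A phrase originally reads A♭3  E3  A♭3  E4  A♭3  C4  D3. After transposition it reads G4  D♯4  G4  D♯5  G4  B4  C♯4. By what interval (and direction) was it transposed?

Take the first pair: Ab3 → G4. A to G spans 7 letter names, so the interval is some kind of seventh.
Ab3 to G4 is 11 semitones, which makes it a major seventh; the second version is higher, so the direction is up.
Checking another pair — D3 → C#4 — gives the same interval.

up a major seventh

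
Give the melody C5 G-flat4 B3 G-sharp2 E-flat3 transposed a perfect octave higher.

C6 Gb5 B4 G#3 Eb4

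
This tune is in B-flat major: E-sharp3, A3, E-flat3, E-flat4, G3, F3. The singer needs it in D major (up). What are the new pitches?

G##3 C#4 G3 G4 B3 A3

From B-flat up to D is a major third; apply that to each pitch.
E#3 -> G##3
A3 -> C#4
Eb3 -> G3
Eb4 -> G4
G3 -> B3
F3 -> A3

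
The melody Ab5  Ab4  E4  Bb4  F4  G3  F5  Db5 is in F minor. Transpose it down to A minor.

F minor to A minor down is a minor sixth, so every note moves down by that interval.
Ab5 → C5
Ab4 → C4
E4 → G#3
Bb4 → D4
F4 → A3
G3 → B2
F5 → A4
Db5 → F4

C5 C4 G#3 D4 A3 B2 A4 F4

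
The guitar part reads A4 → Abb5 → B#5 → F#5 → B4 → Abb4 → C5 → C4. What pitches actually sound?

Written C4 on the guitar sounds as C3, a perfect octave lower; apply that shift to every note.
A4 to A3
Abb5 to Abb4
B#5 to B#4
F#5 to F#4
B4 to B3
Abb4 to Abb3
C5 to C4
C4 to C3

A3 Abb4 B#4 F#4 B3 Abb3 C4 C3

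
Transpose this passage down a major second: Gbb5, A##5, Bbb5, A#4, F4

Fbb5 G##5 Abb5 G#4 Eb4

Gbb5 down a major second is Fbb5.
A##5 down a major second is G##5.
Bbb5: a second down reaches A, and 2 semitones makes it Abb5.
A major second down from A#4 gives G#4.
F4: a second down reaches E, and 2 semitones makes it Eb4.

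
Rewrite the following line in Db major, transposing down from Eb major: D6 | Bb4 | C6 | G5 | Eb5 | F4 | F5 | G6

C6 Ab4 Bb5 F5 Db5 Eb4 Eb5 F6

Eb major to Db major down is a major second, so every note moves down by that interval.
D6 gives C6
Bb4 gives Ab4
C6 gives Bb5
G5 gives F5
Eb5 gives Db5
F4 gives Eb4
F5 gives Eb5
G6 gives F6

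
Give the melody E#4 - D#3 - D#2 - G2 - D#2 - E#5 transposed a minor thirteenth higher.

C#6 B4 B3 Eb4 B3 C#7

E#4 up a minor thirteenth is C#6.
D#3 up a minor thirteenth is B4.
D#2: a thirteenth up reaches B, and 20 semitones makes it B3.
G2 up a minor thirteenth is Eb4.
D#2: a thirteenth up reaches B, and 20 semitones makes it B3.
E#5: a thirteenth up reaches C, and 20 semitones makes it C#7.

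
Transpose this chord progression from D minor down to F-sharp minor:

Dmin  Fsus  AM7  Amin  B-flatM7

D minor down to F-sharp minor is a minor sixth; each chord root moves by that interval while the quality stays the same.
Dmin: root D down a minor sixth → F#, giving F#min.
Fsus: root F down a minor sixth → A, giving Asus.
AM7: root A down a minor sixth → C#, giving C#M7.
Amin: root A down a minor sixth → C#, giving C#min.
B-flatM7: root B-flat down a minor sixth → D, giving DM7.

F#min Asus C#M7 C#min DM7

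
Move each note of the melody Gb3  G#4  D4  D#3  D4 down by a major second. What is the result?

Fb3 F#4 C4 C#3 C4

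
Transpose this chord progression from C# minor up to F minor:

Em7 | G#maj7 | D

Abm7 Cmaj7 Gb

C# minor up to F minor is a diminished fourth; each chord root moves by that interval while the quality stays the same.
Em7: root E up a diminished fourth → Ab, giving Abm7.
G#maj7: root G# up a diminished fourth → C, giving Cmaj7.
D: root D up a diminished fourth → Gb, giving Gb.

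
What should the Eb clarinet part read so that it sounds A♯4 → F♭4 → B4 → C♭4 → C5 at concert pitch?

F##4 Db4 G#4 Ab3 A4

Written C4 sounds as Eb4 on the Eb clarinet, so concert pitches are written a minor third down.
A#4 -> F##4
Fb4 -> Db4
B4 -> G#4
Cb4 -> Ab3
C5 -> A4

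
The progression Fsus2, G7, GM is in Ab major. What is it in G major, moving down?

Esus2 F#7 F#M

Ab major down to G major is a minor second; each chord root moves by that interval while the quality stays the same.
Fsus2: root F down a minor second → E, giving Esus2.
G7: root G down a minor second → F#, giving F#7.
GM: root G down a minor second → F#, giving F#M.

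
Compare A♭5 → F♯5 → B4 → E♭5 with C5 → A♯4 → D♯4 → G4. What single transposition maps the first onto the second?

From Ab5 to C5 is 6 letter names — a sixth of some quality.
C5 to Ab5 is 8 semitones, which makes it a minor sixth; the second version is lower, so the direction is down.
Checking another pair — Eb5 → G4 — gives the same interval.

down a minor sixth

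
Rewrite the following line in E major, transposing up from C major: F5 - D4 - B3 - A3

From C up to E is a major third; apply that to each pitch.
F5 → A5
D4 → F#4
B3 → D#4
A3 → C#4

A5 F#4 D#4 C#4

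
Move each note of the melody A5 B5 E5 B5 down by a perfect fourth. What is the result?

A5 becomes E5
B5 becomes F#5
E5 becomes B4
B5 becomes F#5

E5 F#5 B4 F#5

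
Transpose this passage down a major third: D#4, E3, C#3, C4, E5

D#4 -> B3
E3 -> C3
C#3 -> A2
C4 -> Ab3
E5 -> C5

B3 C3 A2 Ab3 C5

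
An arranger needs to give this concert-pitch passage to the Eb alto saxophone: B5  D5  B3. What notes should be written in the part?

G#6 B5 G#4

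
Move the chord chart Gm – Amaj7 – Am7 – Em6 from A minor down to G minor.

A minor down to G minor is a major second; each chord root moves by that interval while the quality stays the same.
Gm: root G down a major second → F, giving Fm.
Amaj7: root A down a major second → G, giving Gmaj7.
Am7: root A down a major second → G, giving Gm7.
Em6: root E down a major second → D, giving Dm6.

Fm Gmaj7 Gm7 Dm6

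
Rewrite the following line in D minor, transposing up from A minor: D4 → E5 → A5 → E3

A minor to D minor up is a perfect fourth, so every note moves up by that interval.
D4 to G4
E5 to A5
A5 to D6
E3 to A3

G4 A5 D6 A3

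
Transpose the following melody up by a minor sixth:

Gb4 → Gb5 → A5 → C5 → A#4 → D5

Ebb5 Ebb6 F6 Ab5 F#5 Bb5

Gb4: a sixth up reaches E, and 8 semitones makes it Ebb5.
Gb5 up a minor sixth is Ebb6.
A minor sixth up from A5 gives F6.
C5: a sixth up reaches A, and 8 semitones makes it Ab5.
A#4 up a minor sixth is F#5.
D5: a sixth up reaches B, and 8 semitones makes it Bb5.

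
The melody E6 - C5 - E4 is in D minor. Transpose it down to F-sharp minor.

G#5 E4 G#3

D minor to F-sharp minor down is a minor sixth, so every note moves down by that interval.
E6 to G#5
C5 to E4
E4 to G#3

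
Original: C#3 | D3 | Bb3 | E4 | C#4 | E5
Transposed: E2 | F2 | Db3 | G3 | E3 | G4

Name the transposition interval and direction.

down a major sixth

Take the first pair: C#3 → E2. C to E spans 6 letter names, so the interval is some kind of sixth.
E2 to C#3 is 9 semitones, which makes it a major sixth; the second version is lower, so the direction is down.
Checking another pair — E5 → G4 — gives the same interval.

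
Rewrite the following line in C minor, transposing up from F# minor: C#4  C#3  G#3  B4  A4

F# minor to C minor up is a diminished fifth, so every note moves up by that interval.
C#4 to G4
C#3 to G3
G#3 to D4
B4 to F5
A4 to Eb5

G4 G3 D4 F5 Eb5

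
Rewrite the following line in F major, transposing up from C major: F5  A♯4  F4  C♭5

Bb5 D#5 Bb4 Fb5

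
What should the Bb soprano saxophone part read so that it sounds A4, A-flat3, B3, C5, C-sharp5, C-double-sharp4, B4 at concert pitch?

The Bb soprano saxophone sounds a major second below written, so the written part must be a major second above concert — transpose each note up.
A4 → B4
Ab3 → Bb3
B3 → C#4
C5 → D5
C#5 → D#5
C##4 → D##4
B4 → C#5

B4 Bb3 C#4 D5 D#5 D##4 C#5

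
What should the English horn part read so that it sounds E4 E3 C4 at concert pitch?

The English horn sounds a perfect fifth below written, so the written part must be a perfect fifth above concert — transpose each note up.
E4 to B4
E3 to B3
C4 to G4

B4 B3 G4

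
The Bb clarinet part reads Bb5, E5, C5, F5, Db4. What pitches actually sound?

Written C4 on the Bb clarinet sounds as Bb3, a major second lower; apply that shift to every note.
Bb5 to Ab5
E5 to D5
C5 to Bb4
F5 to Eb5
Db4 to Cb4

Ab5 D5 Bb4 Eb5 Cb4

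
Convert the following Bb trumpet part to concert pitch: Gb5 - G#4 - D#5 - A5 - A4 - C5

The Bb trumpet sounds a major second below written, so transpose each written note down a major second.
Gb5 → Fb5
G#4 → F#4
D#5 → C#5
A5 → G5
A4 → G4
C5 → Bb4

Fb5 F#4 C#5 G5 G4 Bb4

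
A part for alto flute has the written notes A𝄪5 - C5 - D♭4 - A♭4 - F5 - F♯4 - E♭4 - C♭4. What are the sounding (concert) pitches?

Written C4 on the alto flute sounds as G3, a perfect fourth lower; apply that shift to every note.
A##5 → E##5
C5 → G4
Db4 → Ab3
Ab4 → Eb4
F5 → C5
F#4 → C#4
Eb4 → Bb3
Cb4 → Gb3

E##5 G4 Ab3 Eb4 C5 C#4 Bb3 Gb3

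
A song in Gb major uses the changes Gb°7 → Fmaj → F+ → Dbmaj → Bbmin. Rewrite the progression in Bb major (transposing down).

Gb major down to Bb major is a minor sixth; each chord root moves by that interval while the quality stays the same.
Gb°7: root Gb down a minor sixth → Bb, giving Bb°7.
Fmaj: root F down a minor sixth → A, giving Amaj.
F+: root F down a minor sixth → A, giving A+.
Dbmaj: root Db down a minor sixth → F, giving Fmaj.
Bbmin: root Bb down a minor sixth → D, giving Dmin.

Bb°7 Amaj A+ Fmaj Dmin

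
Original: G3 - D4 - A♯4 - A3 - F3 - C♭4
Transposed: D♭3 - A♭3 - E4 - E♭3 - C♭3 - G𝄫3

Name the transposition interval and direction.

down an augmented fourth

From G3 to Db3 is 4 letter names — a fourth of some quality.
Db3 to G3 is 6 semitones, which makes it an augmented fourth; the second version is lower, so the direction is down.
Checking another pair — Cb4 → Gbb3 — gives the same interval.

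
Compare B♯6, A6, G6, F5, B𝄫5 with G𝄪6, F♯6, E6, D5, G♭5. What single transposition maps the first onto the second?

down a minor third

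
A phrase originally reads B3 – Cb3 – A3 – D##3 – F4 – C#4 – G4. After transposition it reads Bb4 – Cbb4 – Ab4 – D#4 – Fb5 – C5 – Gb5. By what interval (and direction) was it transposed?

up a diminished octave

Take the first pair: B3 → Bb4. B to B spans 8 letter names, so the interval is some kind of octave.
B3 to Bb4 is 11 semitones, which makes it a diminished octave; the second version is higher, so the direction is up.
Checking another pair — G4 → Gb5 — gives the same interval.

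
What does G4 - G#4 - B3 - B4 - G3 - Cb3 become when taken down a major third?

Eb4 E4 G3 G4 Eb3 Abb2

G4 to Eb4
G#4 to E4
B3 to G3
B4 to G4
G3 to Eb3
Cb3 to Abb2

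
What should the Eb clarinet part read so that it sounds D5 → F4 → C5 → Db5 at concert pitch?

The Eb clarinet sounds a minor third above written, so the written part must be a minor third below concert — transpose each note down.
D5 gives B4
F4 gives D4
C5 gives A4
Db5 gives Bb4

B4 D4 A4 Bb4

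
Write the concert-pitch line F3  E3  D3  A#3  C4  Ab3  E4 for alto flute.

Bb3 A3 G3 D#4 F4 Db4 A4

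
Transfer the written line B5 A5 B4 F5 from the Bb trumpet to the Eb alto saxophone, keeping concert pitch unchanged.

F#6 E6 F#5 C6

First find concert pitch: the Bb trumpet sounds a major second below written, so B5 A5 B4 F5 sounds A5 G5 A4 Eb5.
Then write for Eb alto saxophone: it sounds a major sixth below written, so the part must be a major sixth above concert.
A5 → F#6
G5 → E6
A4 → F#5
Eb5 → C6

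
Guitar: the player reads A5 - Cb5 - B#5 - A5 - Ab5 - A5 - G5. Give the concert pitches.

The guitar sounds a perfect octave below written, so transpose each written note down a perfect octave.
A5 becomes A4
Cb5 becomes Cb4
B#5 becomes B#4
A5 becomes A4
Ab5 becomes Ab4
A5 becomes A4
G5 becomes G4

A4 Cb4 B#4 A4 Ab4 A4 G4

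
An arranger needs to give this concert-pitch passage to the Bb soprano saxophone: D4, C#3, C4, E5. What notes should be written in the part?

The Bb soprano saxophone sounds a major second below written, so the written part must be a major second above concert — transpose each note up.
D4 gives E4
C#3 gives D#3
C4 gives D4
E5 gives F#5

E4 D#3 D4 F#5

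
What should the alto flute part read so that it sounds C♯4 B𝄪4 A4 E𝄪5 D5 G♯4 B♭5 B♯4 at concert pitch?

The alto flute sounds a perfect fourth below written, so the written part must be a perfect fourth above concert — transpose each note up.
C#4 gives F#4
B##4 gives E##5
A4 gives D5
E##5 gives A##5
D5 gives G5
G#4 gives C#5
Bb5 gives Eb6
B#4 gives E#5

F#4 E##5 D5 A##5 G5 C#5 Eb6 E#5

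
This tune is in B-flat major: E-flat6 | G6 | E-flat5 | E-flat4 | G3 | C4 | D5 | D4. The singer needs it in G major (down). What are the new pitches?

C6 E6 C5 C4 E3 A3 B4 B3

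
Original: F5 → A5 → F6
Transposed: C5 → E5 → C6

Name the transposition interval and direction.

down a perfect fourth

From F5 to C5 is 4 letter names — a fourth of some quality.
C5 to F5 is 5 semitones, which makes it a perfect fourth; the second version is lower, so the direction is down.
Checking another pair — F6 → C6 — gives the same interval.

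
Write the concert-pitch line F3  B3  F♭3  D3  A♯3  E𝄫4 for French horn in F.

The French horn in F sounds a perfect fifth below written, so the written part must be a perfect fifth above concert — transpose each note up.
F3 -> C4
B3 -> F#4
Fb3 -> Cb4
D3 -> A3
A#3 -> E#4
Ebb4 -> Bbb4

C4 F#4 Cb4 A3 E#4 Bbb4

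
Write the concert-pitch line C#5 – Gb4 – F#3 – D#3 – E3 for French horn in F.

G#5 Db5 C#4 A#3 B3

Written C4 sounds as F3 on the French horn in F, so concert pitches are written a perfect fifth up.
C#5 -> G#5
Gb4 -> Db5
F#3 -> C#4
D#3 -> A#3
E3 -> B3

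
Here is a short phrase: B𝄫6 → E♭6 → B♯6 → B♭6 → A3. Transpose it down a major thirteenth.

Dbb5 Gb4 D#5 Db5 C2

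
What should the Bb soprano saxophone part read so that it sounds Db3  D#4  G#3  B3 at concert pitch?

Written C4 sounds as Bb3 on the Bb soprano saxophone, so concert pitches are written a major second up.
Db3 to Eb3
D#4 to E#4
G#3 to A#3
B3 to C#4

Eb3 E#4 A#3 C#4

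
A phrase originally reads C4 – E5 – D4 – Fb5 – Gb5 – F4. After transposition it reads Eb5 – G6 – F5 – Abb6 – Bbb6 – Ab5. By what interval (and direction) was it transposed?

up a minor tenth

Take the first pair: C4 → Eb5. C to E spans 10 letter names, so the interval is some kind of tenth.
C4 to Eb5 is 15 semitones, which makes it a minor tenth; the second version is higher, so the direction is up.
Checking another pair — F4 → Ab5 — gives the same interval.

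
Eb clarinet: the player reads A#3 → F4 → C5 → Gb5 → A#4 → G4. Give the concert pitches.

The Eb clarinet sounds a minor third above written, so transpose each written note up a minor third.
A#3 -> C#4
F4 -> Ab4
C5 -> Eb5
Gb5 -> Bbb5
A#4 -> C#5
G4 -> Bb4

C#4 Ab4 Eb5 Bbb5 C#5 Bb4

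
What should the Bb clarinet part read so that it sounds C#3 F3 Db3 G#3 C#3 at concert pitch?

D#3 G3 Eb3 A#3 D#3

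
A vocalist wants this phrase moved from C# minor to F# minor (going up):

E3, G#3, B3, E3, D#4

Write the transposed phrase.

A3 C#4 E4 A3 G#4

From C# up to F# is a perfect fourth; apply that to each pitch.
E3 to A3
G#3 to C#4
B3 to E4
E3 to A3
D#4 to G#4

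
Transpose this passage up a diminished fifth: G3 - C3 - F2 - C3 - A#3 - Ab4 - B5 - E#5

A diminished fifth up from G3 gives Db4.
C3: a fifth up reaches G, and 6 semitones makes it Gb3.
F2: a fifth up reaches C, and 6 semitones makes it Cb3.
A diminished fifth up from C3 gives Gb3.
A#3: a fifth up reaches E, and 6 semitones makes it E4.
Ab4 up a diminished fifth is Ebb5.
B5 up a diminished fifth is F6.
E#5: a fifth up reaches B, and 6 semitones makes it B5.

Db4 Gb3 Cb3 Gb3 E4 Ebb5 F6 B5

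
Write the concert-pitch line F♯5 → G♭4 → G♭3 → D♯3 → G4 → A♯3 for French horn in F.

C#6 Db5 Db4 A#3 D5 E#4

The French horn in F sounds a perfect fifth below written, so the written part must be a perfect fifth above concert — transpose each note up.
F#5 -> C#6
Gb4 -> Db5
Gb3 -> Db4
D#3 -> A#3
G4 -> D5
A#3 -> E#4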